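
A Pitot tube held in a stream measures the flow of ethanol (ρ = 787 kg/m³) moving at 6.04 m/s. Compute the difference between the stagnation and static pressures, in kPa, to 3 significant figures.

At the stagnation point the flow is brought to rest, so Bernoulli gives P_stag − P_static = ½ρv².
ΔP = ½·787·6.04² = 14400 Pa.

ΔP ≈ 14.4 kPa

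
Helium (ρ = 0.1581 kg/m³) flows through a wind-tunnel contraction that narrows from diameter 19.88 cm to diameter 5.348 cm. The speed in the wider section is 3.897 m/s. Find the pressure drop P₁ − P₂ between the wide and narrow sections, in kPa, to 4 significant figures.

Mass conservation (A₁v₁ = A₂v₂) gives v₂ = 3.897 × 310.4/22.46 = 53.85 m/s.
With no height change, Bernoulli's equation is P₁ + ½ρv₁² = P₂ + ½ρv₂².
P₁ − P₂ = ½·0.1581·(53.85² − 3.897²) = ½·0.1581·2885 = 228.0 Pa.

0.2280 kPa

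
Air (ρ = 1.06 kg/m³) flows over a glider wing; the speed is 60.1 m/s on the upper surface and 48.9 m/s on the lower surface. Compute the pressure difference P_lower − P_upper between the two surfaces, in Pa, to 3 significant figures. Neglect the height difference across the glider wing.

ΔP ≈ 647 Pa

With negligible Δh, P + ½ρv² is constant, so P_low − P_up = ½ρ(v_up² − v_low²).
ΔP = ½·1.06·(60.1² − 48.9²) = 647 Pa.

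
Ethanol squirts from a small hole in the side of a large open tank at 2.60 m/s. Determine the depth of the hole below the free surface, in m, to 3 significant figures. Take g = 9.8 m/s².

h ≈ 0.345 m

For a small hole in a large open tank, ½v² = gh, giving h = v²/(2g).
h = 2.60²/(2·9.8) = 6.76/19.60 = 0.345 m.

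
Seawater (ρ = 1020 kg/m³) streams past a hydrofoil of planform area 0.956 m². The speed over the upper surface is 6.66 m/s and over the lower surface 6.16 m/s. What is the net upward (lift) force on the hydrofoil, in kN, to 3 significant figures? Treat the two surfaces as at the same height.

F = 3.13 kN

From P + ½ρv² = const at equal height, P_low − P_up = ½ρ(v_up² − v_low²).
ΔP = ½·1020·(6.66² − 6.16²) = 3270 Pa.
Lift = ΔP · A = 3270 × 0.956 = 3130 N.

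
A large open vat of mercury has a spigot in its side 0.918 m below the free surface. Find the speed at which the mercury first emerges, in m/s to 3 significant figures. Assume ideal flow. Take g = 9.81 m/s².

v ≈ 4.24 m/s

Bernoulli from surface to hole (P equal, v_surface ≈ 0): v = √(2gh) = √(2×9.81×0.918) = 4.24 m/s.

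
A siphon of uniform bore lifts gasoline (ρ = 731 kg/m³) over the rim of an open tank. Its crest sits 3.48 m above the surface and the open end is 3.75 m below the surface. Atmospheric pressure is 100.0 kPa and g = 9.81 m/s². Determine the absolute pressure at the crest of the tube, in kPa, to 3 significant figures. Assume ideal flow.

The outlet speed comes from Torricelli: v = √(2g·3.75) = 8.58 m/s.
With constant cross-section the crest speed equals v; applying Bernoulli from the surface up to the crest, P_top = P_atm − ½ρv² − ρg·h_top.
P_top = 100000 − ½·731·8.58² − 731·9.81·3.48 = 48200 Pa.

P_top = 48.2 kPa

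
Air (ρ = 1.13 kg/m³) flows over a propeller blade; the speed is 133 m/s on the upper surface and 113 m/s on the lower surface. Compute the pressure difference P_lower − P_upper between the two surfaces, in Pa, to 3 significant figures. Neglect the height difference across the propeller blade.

ΔP ≈ 2780 Pa

The pressure is lower where the speed is higher: ΔP = ½ρ(v_up² − v_low²).
ΔP = ½·1.13·(133² − 113²) = 2780 Pa.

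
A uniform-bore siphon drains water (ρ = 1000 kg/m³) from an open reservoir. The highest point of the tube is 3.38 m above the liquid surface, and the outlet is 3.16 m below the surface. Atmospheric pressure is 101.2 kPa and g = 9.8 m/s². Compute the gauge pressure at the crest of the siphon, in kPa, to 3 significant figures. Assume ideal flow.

P_gauge ≈ -64.1 kPa

From the surface to the outlet (both open to atmosphere, surface at rest): v = √(2g·h_out) = √(2·9.8·3.16) = 7.87 m/s.
Continuity keeps v the same throughout the tube; from surface to crest, P_atm + 0 = P_top + ½ρv² + ρg·h_top.
P_top = 101200 − ½·1000·7.87² − 1000·9.8·3.38 = 37100 Pa. So P_gauge = P_top − P_atm = -64100 Pa.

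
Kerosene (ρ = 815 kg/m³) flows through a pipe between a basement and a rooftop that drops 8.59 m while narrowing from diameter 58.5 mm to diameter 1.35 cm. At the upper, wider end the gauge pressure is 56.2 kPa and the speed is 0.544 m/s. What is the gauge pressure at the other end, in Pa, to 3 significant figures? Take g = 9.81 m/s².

P₂ ≈ 82500 Pa

By continuity, v₂ = v₁·A₁/A₂ = 0.544·(26.9/1.43) = 10.2 m/s.
Applying Bernoulli between the two ends and solving for P₂: P₂ = P₁ + ½ρ(v₁² − v₂²) − ρgΔh.
P₂ = 56200 + ½·815·(0.544² − 10.2²) − 815·9.81·(−8.59) = 56200 + (-42400) − (-68700) = 82500 Pa.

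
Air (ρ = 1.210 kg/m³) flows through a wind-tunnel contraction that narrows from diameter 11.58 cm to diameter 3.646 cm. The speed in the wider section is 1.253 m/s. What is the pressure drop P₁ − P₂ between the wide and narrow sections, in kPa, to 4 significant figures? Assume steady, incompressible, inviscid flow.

The volume flow rate is constant, so v₂ = (A₁/A₂)v₁ = (105.3/10.44)·1.253 = 12.64 m/s.
The pipe is horizontal, so Bernoulli reduces to P₁ + ½ρv₁² = P₂ + ½ρv₂².
P₁ − P₂ = ½·1.210·(12.64² − 1.253²) = ½·1.210·158.2 = 95.71 Pa.

ΔP ≈ 0.09571 kPa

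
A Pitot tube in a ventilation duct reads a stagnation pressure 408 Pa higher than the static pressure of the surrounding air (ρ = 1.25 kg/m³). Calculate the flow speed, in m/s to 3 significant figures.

v ≈ 25.5 m/s

The dynamic pressure equals the rise in static pressure at the stagnation point: ΔP = ½ρv².
v = √(2ΔP/ρ) = √(2·408/1.25) = 25.5 m/s.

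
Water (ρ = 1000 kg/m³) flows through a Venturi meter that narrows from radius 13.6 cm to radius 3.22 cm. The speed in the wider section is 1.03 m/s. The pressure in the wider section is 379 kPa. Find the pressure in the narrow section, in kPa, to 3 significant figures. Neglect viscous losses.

211 kPa

Mass conservation (A₁v₁ = A₂v₂) gives v₂ = 1.03 × 581/32.6 = 18.4 m/s.
The pipe is horizontal, so Bernoulli reduces to P₁ + ½ρv₁² = P₂ + ½ρv₂².
P₂ = P₁ − ½ρ(v₂² − v₁²) = 379000 − ½·1000·(18.4² − 1.03²) = 379000 − 168000 = 211000 Pa.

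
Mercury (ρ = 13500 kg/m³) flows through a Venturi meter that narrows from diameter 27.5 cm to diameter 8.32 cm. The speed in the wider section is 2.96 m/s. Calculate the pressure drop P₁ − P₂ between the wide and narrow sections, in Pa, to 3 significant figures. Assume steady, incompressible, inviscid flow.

ΔP ≈ 7000000 Pa

The volume flow rate is constant, so v₂ = (A₁/A₂)v₁ = (594/54.4)·2.96 = 32.3 m/s.
With no height change, Bernoulli's equation is P₁ + ½ρv₁² = P₂ + ½ρv₂².
P₁ − P₂ = ½·13500·(32.3² − 2.96²) = ½·13500·1040 = 7000000 Pa.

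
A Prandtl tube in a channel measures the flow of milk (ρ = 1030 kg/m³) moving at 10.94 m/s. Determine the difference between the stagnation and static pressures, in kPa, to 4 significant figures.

The dynamic pressure equals the rise in static pressure at the stagnation point: ΔP = ½ρv².
ΔP = ½·1030·10.94² = 61640 Pa.

61.64 kPa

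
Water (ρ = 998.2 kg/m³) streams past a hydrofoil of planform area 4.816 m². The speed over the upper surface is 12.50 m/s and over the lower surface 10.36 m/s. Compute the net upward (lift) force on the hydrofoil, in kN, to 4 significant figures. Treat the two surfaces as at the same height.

With equal heights on the two surfaces, Bernoulli gives P_lower − P_upper = ½ρ(v_upper² − v_lower²).
ΔP = ½·998.2·(12.50² − 10.36²) = 24420 Pa.
Lift = ΔP · A = 24420 × 4.816 = 117600 N.

F = 117.6 kN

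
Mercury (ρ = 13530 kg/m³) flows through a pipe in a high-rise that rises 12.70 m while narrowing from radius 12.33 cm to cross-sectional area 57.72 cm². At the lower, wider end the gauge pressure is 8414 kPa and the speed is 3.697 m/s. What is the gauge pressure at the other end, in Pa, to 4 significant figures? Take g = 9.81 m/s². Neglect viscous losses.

P₂ ≈ 489900 Pa

By continuity, v₂ = v₁·A₁/A₂ = 3.697·(477.6/57.72) = 30.59 m/s.
Bernoulli: P₁ + ½ρv₁² + ρg h₁ = P₂ + ½ρv₂² + ρg h₂, so P₂ = P₁ + ½ρ(v₁² − v₂²) − ρg(h₂ − h₁).
P₂ = 8414000 + ½·13530·(3.697² − 30.59²) − 13530·9.81·(+12.70) = 8414000 + (-6238000) − (1686000) = 489900 Pa.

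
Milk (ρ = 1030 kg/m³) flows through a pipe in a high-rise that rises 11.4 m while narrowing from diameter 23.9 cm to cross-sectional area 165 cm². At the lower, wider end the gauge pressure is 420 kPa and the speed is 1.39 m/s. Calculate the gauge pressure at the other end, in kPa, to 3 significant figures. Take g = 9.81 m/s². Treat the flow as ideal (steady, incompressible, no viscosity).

By continuity, v₂ = v₁·A₁/A₂ = 1.39·(449/165) = 3.78 m/s.
Applying Bernoulli between the two ends and solving for P₂: P₂ = P₁ + ½ρ(v₁² − v₂²) − ρgΔh.
P₂ = 420000 + ½·1030·(1.39² − 3.78²) − 1030·9.81·(+11.4) = 420000 + (-6360) − (115000) = 298000 Pa.

298 kPa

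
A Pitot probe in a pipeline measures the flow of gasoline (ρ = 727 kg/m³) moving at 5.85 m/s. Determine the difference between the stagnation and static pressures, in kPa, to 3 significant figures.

At the stagnation point the flow is brought to rest, so Bernoulli gives P_stag − P_static = ½ρv².
ΔP = ½·727·5.85² = 12400 Pa.

ΔP = 12.4 kPa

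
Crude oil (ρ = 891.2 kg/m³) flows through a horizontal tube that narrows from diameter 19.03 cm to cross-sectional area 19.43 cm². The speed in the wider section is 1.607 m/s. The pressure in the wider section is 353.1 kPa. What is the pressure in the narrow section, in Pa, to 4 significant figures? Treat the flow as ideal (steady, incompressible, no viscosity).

P₂ = 107700 Pa

Mass conservation (A₁v₁ = A₂v₂) gives v₂ = 1.607 × 284.4/19.43 = 23.52 m/s.
With no height change, Bernoulli's equation is P₁ + ½ρv₁² = P₂ + ½ρv₂².
P₂ = P₁ − ½ρ(v₂² − v₁²) = 353100 − ½·891.2·(23.52² − 1.607²) = 353100 − 245400 = 107700 Pa.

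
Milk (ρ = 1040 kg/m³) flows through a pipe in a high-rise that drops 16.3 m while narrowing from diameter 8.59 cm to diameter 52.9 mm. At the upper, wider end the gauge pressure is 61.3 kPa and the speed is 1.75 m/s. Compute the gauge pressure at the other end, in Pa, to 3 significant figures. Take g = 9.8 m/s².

P₂ ≈ 218000 Pa

By continuity, v₂ = v₁·A₁/A₂ = 1.75·(58.0/22.0) = 4.61 m/s.
Bernoulli: P₁ + ½ρv₁² + ρg h₁ = P₂ + ½ρv₂² + ρg h₂, so P₂ = P₁ + ½ρ(v₁² − v₂²) − ρg(h₂ − h₁).
P₂ = 61300 + ½·1040·(1.75² − 4.61²) − 1040·9.8·(−16.3) = 61300 + (-9480) − (-166000) = 218000 Pa.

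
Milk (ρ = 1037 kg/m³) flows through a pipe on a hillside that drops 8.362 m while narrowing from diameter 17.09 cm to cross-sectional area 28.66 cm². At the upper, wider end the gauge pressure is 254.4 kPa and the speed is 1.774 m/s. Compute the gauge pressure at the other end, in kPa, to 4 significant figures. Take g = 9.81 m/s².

The volume flow rate is constant, so v₂ = (A₁/A₂)v₁ = (229.4/28.66)·1.774 = 14.20 m/s.
Applying Bernoulli between the two ends and solving for P₂: P₂ = P₁ + ½ρ(v₁² − v₂²) − ρgΔh.
P₂ = 254400 + ½·1037·(1.774² − 14.20²) − 1037·9.81·(−8.362) = 254400 + (-102900) − (-85070) = 236600 Pa.

P₂ ≈ 236.6 kPa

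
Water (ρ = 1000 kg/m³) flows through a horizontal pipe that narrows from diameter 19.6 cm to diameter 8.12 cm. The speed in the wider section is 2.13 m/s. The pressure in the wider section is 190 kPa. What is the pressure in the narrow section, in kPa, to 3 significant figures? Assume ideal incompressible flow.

By continuity, v₂ = v₁·A₁/A₂ = 2.13·(302/51.8) = 12.4 m/s.
With no height change, Bernoulli's equation is P₁ + ½ρv₁² = P₂ + ½ρv₂².
P₂ = P₁ − ½ρ(v₂² − v₁²) = 190000 − ½·1000·(12.4² − 2.13²) = 190000 − 74700 = 115000 Pa.

P₂ = 115 kPa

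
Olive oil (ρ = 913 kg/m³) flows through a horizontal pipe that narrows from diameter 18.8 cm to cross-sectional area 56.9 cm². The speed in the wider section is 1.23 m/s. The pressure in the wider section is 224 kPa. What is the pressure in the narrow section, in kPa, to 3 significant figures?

The volume flow rate is constant, so v₂ = (A₁/A₂)v₁ = (278/56.9)·1.23 = 6.00 m/s.
The pipe is horizontal, so Bernoulli reduces to P₁ + ½ρv₁² = P₂ + ½ρv₂².
P₂ = P₁ − ½ρ(v₂² − v₁²) = 224000 − ½·913·(6.00² − 1.23²) = 224000 − 15700 = 208000 Pa.

P₂ ≈ 208 kPa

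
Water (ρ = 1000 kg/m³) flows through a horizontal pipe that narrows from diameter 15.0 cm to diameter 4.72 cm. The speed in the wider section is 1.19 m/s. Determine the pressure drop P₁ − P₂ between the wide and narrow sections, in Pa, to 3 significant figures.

By continuity, v₂ = v₁·A₁/A₂ = 1.19·(177/17.5) = 12.0 m/s.
Along the horizontal streamline, P + ½ρv² is constant.
P₁ − P₂ = ½·1000·(12.0² − 1.19²) = ½·1000·143 = 71500 Pa.

ΔP ≈ 71500 Pa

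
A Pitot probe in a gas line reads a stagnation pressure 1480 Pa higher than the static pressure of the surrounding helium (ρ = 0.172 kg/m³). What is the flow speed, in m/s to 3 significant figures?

v = 131 m/s

The dynamic pressure equals the rise in static pressure at the stagnation point: ΔP = ½ρv².
v = √(2ΔP/ρ) = √(2·1480/0.172) = 131 m/s.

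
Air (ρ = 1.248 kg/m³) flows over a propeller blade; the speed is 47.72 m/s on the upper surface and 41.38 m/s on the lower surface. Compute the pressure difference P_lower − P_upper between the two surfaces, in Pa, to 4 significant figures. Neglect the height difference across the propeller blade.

The pressure is lower where the speed is higher: ΔP = ½ρ(v_up² − v_low²).
ΔP = ½·1.248·(47.72² − 41.38²) = 352.5 Pa.

352.5 Pa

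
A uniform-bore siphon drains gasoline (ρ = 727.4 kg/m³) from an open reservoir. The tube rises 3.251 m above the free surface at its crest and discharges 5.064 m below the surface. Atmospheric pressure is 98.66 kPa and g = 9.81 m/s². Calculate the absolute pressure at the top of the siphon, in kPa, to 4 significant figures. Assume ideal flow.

Bernoulli surface→outlet gives ½v² = g·h_out, so v = √(2·9.81·5.064) = 9.968 m/s.
Continuity keeps v the same throughout the tube; from surface to crest, P_atm + 0 = P_top + ½ρv² + ρg·h_top.
P_top = 98660 − ½·727.4·9.968² − 727.4·9.81·3.251 = 39330 Pa.

P_top = 39.33 kPa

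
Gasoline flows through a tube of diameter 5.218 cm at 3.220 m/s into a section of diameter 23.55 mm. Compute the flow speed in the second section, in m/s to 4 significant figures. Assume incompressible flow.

By continuity, v₂ = v₁·A₁/A₂ = 3.220·(21.38/4.356) = 15.81 m/s.

v₂ ≈ 15.81 m/s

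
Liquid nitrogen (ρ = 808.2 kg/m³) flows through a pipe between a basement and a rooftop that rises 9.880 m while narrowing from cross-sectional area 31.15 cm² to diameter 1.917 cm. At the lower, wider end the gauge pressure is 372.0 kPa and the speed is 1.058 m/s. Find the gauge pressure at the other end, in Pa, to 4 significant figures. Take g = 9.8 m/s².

P₂ = 241500 Pa

Mass conservation (A₁v₁ = A₂v₂) gives v₂ = 1.058 × 31.15/2.886 = 11.42 m/s.
Bernoulli: P₁ + ½ρv₁² + ρg h₁ = P₂ + ½ρv₂² + ρg h₂, so P₂ = P₁ + ½ρ(v₁² − v₂²) − ρg(h₂ − h₁).
P₂ = 372000 + ½·808.2·(1.058² − 11.42²) − 808.2·9.8·(+9.880) = 372000 + (-52240) − (78250) = 241500 Pa.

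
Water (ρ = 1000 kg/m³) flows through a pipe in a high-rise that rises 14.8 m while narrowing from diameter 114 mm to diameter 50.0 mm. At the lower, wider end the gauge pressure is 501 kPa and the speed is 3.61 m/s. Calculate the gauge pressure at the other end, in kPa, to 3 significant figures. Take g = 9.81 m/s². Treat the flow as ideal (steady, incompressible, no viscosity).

Continuity gives A₁v₁ = A₂v₂, so v₂ = (102 cm²)/(19.6 cm²) × 3.61 m/s = 18.8 m/s.
Bernoulli: P₁ + ½ρv₁² + ρg h₁ = P₂ + ½ρv₂² + ρg h₂, so P₂ = P₁ + ½ρ(v₁² − v₂²) − ρg(h₂ − h₁).
P₂ = 501000 + ½·1000·(3.61² − 18.8²) − 1000·9.81·(+14.8) = 501000 + (-170000) − (145000) = 186000 Pa.

P₂ = 186 kPa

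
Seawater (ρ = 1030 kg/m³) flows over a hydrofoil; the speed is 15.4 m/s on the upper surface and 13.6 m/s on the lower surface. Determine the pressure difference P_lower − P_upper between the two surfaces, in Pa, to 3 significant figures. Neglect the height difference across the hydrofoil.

The pressure is lower where the speed is higher: ΔP = ½ρ(v_up² − v_low²).
ΔP = ½·1030·(15.4² − 13.6²) = 26900 Pa.

ΔP ≈ 26900 Pa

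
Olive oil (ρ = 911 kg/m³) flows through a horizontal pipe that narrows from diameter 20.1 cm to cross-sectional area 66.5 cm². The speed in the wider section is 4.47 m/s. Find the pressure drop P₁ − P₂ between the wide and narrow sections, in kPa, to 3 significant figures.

198 kPa

Continuity gives A₁v₁ = A₂v₂, so v₂ = (317 cm²)/(66.5 cm²) × 4.47 m/s = 21.3 m/s.
The pipe is horizontal, so Bernoulli reduces to P₁ + ½ρv₁² = P₂ + ½ρv₂².
P₁ − P₂ = ½·911·(21.3² − 4.47²) = ½·911·435 = 198000 Pa.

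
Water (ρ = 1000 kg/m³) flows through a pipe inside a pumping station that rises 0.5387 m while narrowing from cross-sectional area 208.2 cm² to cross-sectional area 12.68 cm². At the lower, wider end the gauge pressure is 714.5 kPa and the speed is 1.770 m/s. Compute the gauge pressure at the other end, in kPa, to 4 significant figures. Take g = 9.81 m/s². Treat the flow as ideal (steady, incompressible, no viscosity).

Continuity gives A₁v₁ = A₂v₂, so v₂ = (208.2 cm²)/(12.68 cm²) × 1.770 m/s = 29.06 m/s.
Bernoulli: P₁ + ½ρv₁² + ρg h₁ = P₂ + ½ρv₂² + ρg h₂, so P₂ = P₁ + ½ρ(v₁² − v₂²) − ρg(h₂ − h₁).
P₂ = 714500 + ½·1000·(1.770² − 29.06²) − 1000·9.81·(+0.5387) = 714500 + (-420800) − (5285) = 288500 Pa.

P₂ ≈ 288.5 kPa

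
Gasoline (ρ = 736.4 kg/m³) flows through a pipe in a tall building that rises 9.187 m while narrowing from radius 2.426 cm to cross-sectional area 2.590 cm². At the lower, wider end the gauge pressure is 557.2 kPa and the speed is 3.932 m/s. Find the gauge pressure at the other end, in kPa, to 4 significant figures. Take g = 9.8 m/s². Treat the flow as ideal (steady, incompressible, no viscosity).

206.5 kPa

Mass conservation (A₁v₁ = A₂v₂) gives v₂ = 3.932 × 18.49/2.590 = 28.07 m/s.
Energy conservation along the streamline gives P₂ = P₁ − ½ρ(v₂² − v₁²) − ρg(h₂ − h₁).
P₂ = 557200 + ½·736.4·(3.932² − 28.07²) − 736.4·9.8·(+9.187) = 557200 + (-284400) − (66300) = 206500 Pa.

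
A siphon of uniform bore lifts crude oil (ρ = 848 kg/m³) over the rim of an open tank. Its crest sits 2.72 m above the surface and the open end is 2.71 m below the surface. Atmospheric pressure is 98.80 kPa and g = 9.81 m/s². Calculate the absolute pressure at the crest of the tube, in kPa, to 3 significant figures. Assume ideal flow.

The outlet speed comes from Torricelli: v = √(2g·2.71) = 7.29 m/s.
With constant cross-section the crest speed equals v; applying Bernoulli from the surface up to the crest, P_top = P_atm − ½ρv² − ρg·h_top.
P_top = 98800 − ½·848·7.29² − 848·9.81·2.72 = 53600 Pa.

53.6 kPa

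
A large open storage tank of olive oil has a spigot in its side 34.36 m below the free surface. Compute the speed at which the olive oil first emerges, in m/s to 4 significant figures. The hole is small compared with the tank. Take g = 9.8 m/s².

The surface is effectively still and both ends are open, so ½v² = gh and v = √(2·9.8·34.36) = 25.95 m/s.

25.95 m/s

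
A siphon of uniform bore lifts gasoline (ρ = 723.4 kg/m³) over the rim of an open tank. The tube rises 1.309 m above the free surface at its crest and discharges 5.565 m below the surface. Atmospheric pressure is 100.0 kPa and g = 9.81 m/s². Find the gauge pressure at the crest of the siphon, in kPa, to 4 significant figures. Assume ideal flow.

The outlet speed comes from Torricelli: v = √(2g·5.565) = 10.45 m/s.
The bore is uniform, so the speed at the crest is the same v. Bernoulli surface→crest: P_atm = P_top + ½ρv² + ρg·h_top.
P_top = 100000 − ½·723.4·10.45² − 723.4·9.81·1.309 = 51220 Pa. So P_gauge = P_top − P_atm = -48780 Pa.

-48.78 kPa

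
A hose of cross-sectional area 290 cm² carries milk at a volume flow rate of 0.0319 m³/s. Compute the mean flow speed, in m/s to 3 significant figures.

v ≈ 1.10 m/s

Q = 0.0319 m³/s = 0.0319 m³/s.
v = Q/A = 0.0319 / 0.0290 = 1.10 m/s.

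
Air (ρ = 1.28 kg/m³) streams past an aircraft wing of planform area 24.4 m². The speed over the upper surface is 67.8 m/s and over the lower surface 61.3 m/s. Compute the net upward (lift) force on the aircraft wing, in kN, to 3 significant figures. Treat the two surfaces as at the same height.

F ≈ 13.1 kN

The faster flow above has the lower pressure; Bernoulli (same height) gives ΔP = ½ρ(v_up² − v_low²).
ΔP = ½·1.28·(67.8² − 61.3²) = 537 Pa.
Lift = ΔP · A = 537 × 24.4 = 13100 N.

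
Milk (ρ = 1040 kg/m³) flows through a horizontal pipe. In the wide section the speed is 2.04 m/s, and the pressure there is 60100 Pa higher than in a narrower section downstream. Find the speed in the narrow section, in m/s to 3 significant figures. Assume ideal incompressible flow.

Along the level pipe P + ½ρv² is conserved, hence v₂² = v₁² + 2(P₁ − P₂)/ρ.
v₂ = √(2.04² + 2·60100/1040) = √(4.16 + 116) = 10.9 m/s.

v₂ ≈ 10.9 m/s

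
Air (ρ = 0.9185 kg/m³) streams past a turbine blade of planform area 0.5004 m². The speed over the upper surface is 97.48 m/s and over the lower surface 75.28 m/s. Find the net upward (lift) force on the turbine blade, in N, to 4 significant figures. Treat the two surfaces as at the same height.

F ≈ 881.4 N

From P + ½ρv² = const at equal height, P_low − P_up = ½ρ(v_up² − v_low²).
ΔP = ½·0.9185·(97.48² − 75.28²) = 1761 Pa.
Lift = ΔP · A = 1761 × 0.5004 = 881.4 N.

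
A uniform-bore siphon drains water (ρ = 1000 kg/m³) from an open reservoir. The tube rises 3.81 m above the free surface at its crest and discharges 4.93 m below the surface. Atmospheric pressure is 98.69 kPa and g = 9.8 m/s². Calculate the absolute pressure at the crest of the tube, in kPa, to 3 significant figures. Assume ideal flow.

13.0 kPa

The outlet speed comes from Torricelli: v = √(2g·4.93) = 9.83 m/s.
The bore is uniform, so the speed at the crest is the same v. Bernoulli surface→crest: P_atm = P_top + ½ρv² + ρg·h_top.
P_top = 98690 − ½·1000·9.83² − 1000·9.8·3.81 = 13000 Pa.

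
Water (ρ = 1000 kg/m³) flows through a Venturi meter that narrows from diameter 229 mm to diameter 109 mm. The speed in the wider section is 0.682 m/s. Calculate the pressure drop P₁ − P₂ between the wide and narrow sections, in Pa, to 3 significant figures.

ΔP ≈ 4300 Pa

The volume flow rate is constant, so v₂ = (A₁/A₂)v₁ = (412/93.3)·0.682 = 3.01 m/s.
Bernoulli (h₁ = h₂): P₁ − P₂ = ½ρ(v₂² − v₁²).
P₁ − P₂ = ½·1000·(3.01² − 0.682²) = ½·1000·8.60 = 4300 Pa.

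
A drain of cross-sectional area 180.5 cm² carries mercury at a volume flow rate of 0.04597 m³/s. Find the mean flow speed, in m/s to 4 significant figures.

v ≈ 2.547 m/s

Q = 0.04597 m³/s = 0.04597 m³/s.
v = Q/A = 0.04597 / 0.01805 = 2.547 m/s.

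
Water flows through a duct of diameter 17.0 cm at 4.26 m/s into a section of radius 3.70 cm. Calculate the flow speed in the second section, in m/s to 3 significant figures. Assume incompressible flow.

By continuity, v₂ = v₁·A₁/A₂ = 4.26·(227/43.0) = 22.5 m/s.

v₂ = 22.5 m/s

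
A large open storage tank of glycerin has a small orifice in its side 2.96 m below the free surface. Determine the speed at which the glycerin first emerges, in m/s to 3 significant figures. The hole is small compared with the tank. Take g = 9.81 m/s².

v ≈ 7.62 m/s

With the surface at rest and both surface and jet at atmospheric pressure, Bernoulli gives ρg h = ½ρv², so v = √(2gh) = √(2·9.81·2.96) = 7.62 m/s.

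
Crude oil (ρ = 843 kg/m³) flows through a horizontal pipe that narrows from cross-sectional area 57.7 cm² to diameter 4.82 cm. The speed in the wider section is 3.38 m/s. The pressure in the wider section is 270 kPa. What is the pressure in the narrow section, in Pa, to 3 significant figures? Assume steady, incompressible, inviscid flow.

227000 Pa

Continuity gives A₁v₁ = A₂v₂, so v₂ = (57.7 cm²)/(18.2 cm²) × 3.38 m/s = 10.7 m/s.
With no height change, Bernoulli's equation is P₁ + ½ρv₁² = P₂ + ½ρv₂².
P₂ = P₁ − ½ρ(v₂² − v₁²) = 270000 − ½·843·(10.7² − 3.38²) = 270000 − 43300 = 227000 Pa.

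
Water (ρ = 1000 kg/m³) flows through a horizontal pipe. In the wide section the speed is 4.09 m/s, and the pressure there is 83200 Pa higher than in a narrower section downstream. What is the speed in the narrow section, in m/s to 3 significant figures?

Horizontal Bernoulli: P₁ + ½ρv₁² = P₂ + ½ρv₂², so v₂² = v₁² + 2(P₁ − P₂)/ρ.
v₂ = √(4.09² + 2·83200/1000) = √(16.7 + 166) = 13.5 m/s.

v₂ = 13.5 m/s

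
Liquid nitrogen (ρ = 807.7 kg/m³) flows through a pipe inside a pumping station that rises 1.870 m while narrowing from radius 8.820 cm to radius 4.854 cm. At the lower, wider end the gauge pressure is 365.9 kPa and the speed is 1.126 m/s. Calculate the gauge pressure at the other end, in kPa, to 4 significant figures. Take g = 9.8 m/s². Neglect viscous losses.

P₂ = 346.0 kPa

Mass conservation (A₁v₁ = A₂v₂) gives v₂ = 1.126 × 244.4/74.02 = 3.718 m/s.
Bernoulli: P₁ + ½ρv₁² + ρg h₁ = P₂ + ½ρv₂² + ρg h₂, so P₂ = P₁ + ½ρ(v₁² − v₂²) − ρg(h₂ − h₁).
P₂ = 365900 + ½·807.7·(1.126² − 3.718²) − 807.7·9.8·(+1.870) = 365900 + (-5070) − (14800) = 346000 Pa.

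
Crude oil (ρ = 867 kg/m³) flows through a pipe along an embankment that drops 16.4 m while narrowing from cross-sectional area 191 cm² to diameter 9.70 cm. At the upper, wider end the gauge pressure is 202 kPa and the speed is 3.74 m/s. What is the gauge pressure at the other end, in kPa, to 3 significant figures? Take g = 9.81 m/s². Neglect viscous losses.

Continuity gives A₁v₁ = A₂v₂, so v₂ = (191 cm²)/(73.9 cm²) × 3.74 m/s = 9.67 m/s.
Bernoulli: P₁ + ½ρv₁² + ρg h₁ = P₂ + ½ρv₂² + ρg h₂, so P₂ = P₁ + ½ρ(v₁² − v₂²) − ρg(h₂ − h₁).
P₂ = 202000 + ½·867·(3.74² − 9.67²) − 867·9.81·(−16.4) = 202000 + (-34400) − (-139000) = 307000 Pa.

P₂ ≈ 307 kPa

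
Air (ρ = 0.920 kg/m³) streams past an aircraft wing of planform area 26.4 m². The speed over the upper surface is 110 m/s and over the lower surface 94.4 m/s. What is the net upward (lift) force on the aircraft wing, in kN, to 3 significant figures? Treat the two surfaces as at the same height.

The faster flow above has the lower pressure; Bernoulli (same height) gives ΔP = ½ρ(v_up² − v_low²).
ΔP = ½·0.920·(110² − 94.4²) = 1470 Pa.
Lift = ΔP · A = 1470 × 26.4 = 38700 N.

F ≈ 38.7 kN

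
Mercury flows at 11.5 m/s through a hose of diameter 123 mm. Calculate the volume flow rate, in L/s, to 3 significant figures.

137 L/s

Q = A·v = 0.0119 m² × 11.5 m/s = 0.137 m³/s.
Converting: 0.137 m³/s × 1000 = 137 L/s.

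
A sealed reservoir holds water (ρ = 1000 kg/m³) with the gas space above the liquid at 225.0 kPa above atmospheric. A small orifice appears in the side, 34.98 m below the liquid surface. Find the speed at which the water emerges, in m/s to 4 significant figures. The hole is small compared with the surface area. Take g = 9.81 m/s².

Take point 1 at the surface (v₁ ≈ 0) and point 2 at the hole (at atmospheric pressure). Bernoulli: P₁ + ρg h = P_atm + ½ρv₂².
With P₁ − P_atm = 225000 Pa, v₂ = √(2gh + 2ΔP/ρ) = √(2·9.81·34.98 + 2·225000/1000) = 33.71 m/s.

v ≈ 33.71 m/s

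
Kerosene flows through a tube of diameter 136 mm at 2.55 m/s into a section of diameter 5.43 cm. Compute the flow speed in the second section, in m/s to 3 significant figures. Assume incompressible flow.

v₂ ≈ 16.0 m/s

By continuity, v₂ = v₁·A₁/A₂ = 2.55·(145/23.2) = 16.0 m/s.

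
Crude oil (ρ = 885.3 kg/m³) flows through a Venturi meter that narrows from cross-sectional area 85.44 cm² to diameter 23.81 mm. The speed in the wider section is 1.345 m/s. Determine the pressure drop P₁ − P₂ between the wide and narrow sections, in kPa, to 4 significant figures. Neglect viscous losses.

ΔP ≈ 294.1 kPa

Mass conservation (A₁v₁ = A₂v₂) gives v₂ = 1.345 × 85.44/4.453 = 25.81 m/s.
Bernoulli (h₁ = h₂): P₁ − P₂ = ½ρ(v₂² − v₁²).
P₁ − P₂ = ½·885.3·(25.81² − 1.345²) = ½·885.3·664.3 = 294100 Pa.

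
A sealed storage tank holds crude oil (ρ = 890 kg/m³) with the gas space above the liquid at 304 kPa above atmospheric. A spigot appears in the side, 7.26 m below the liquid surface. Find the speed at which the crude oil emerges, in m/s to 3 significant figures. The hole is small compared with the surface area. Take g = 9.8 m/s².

Take point 1 at the surface (v₁ ≈ 0) and point 2 at the hole (at atmospheric pressure). Bernoulli: P₁ + ρg h = P_atm + ½ρv₂².
With P₁ − P_atm = 304000 Pa, v₂ = √(2gh + 2ΔP/ρ) = √(2·9.8·7.26 + 2·304000/890) = 28.7 m/s.

v ≈ 28.7 m/s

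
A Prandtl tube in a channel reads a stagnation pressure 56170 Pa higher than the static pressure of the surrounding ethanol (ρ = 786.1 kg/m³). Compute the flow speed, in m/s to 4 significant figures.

At the stagnation point the flow is brought to rest, so Bernoulli gives P_stag − P_static = ½ρv².
v = √(2ΔP/ρ) = √(2·56170/786.1) = 11.95 m/s.

v ≈ 11.95 m/s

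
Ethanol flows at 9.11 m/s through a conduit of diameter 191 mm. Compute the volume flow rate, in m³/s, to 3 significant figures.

Q = A·v = 0.0287 m² × 9.11 m/s = 0.261 m³/s.

Q ≈ 0.261 m³/s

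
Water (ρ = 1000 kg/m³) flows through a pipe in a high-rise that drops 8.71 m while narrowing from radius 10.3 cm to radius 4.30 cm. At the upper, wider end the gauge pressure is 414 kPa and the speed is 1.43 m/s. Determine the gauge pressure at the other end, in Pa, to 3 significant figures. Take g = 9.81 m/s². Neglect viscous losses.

P₂ ≈ 467000 Pa

Continuity gives A₁v₁ = A₂v₂, so v₂ = (333 cm²)/(58.1 cm²) × 1.43 m/s = 8.20 m/s.
Energy conservation along the streamline gives P₂ = P₁ − ½ρ(v₂² − v₁²) − ρg(h₂ − h₁).
P₂ = 414000 + ½·1000·(1.43² − 8.20²) − 1000·9.81·(−8.71) = 414000 + (-32600) − (-85400) = 467000 Pa.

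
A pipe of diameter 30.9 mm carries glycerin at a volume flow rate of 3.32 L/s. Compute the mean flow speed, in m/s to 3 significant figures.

v ≈ 4.43 m/s

Q = 3.32 L/s = 0.00332 m³/s.
v = Q/A = 0.00332 / 0.000750 = 4.43 m/s.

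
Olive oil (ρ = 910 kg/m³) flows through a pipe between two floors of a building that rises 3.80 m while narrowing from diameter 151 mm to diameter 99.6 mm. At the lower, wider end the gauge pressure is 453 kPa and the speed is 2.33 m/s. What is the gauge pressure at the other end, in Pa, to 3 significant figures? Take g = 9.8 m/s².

The volume flow rate is constant, so v₂ = (A₁/A₂)v₁ = (179/77.9)·2.33 = 5.36 m/s.
Energy conservation along the streamline gives P₂ = P₁ − ½ρ(v₂² − v₁²) − ρg(h₂ − h₁).
P₂ = 453000 + ½·910·(2.33² − 5.36²) − 910·9.8·(+3.80) = 453000 + (-10600) − (33900) = 409000 Pa.

P₂ ≈ 409000 Pa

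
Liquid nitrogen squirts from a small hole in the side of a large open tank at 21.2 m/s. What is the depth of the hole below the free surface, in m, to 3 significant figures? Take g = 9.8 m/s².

Torricelli: v = √(2gh), so h = v²/(2g).
h = 21.2²/(2·9.8) = 449/19.60 = 22.9 m.

h = 22.9 m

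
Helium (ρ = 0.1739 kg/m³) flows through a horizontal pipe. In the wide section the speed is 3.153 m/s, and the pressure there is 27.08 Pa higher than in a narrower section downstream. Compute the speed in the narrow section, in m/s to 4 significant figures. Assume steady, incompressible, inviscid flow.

Horizontal Bernoulli: P₁ + ½ρv₁² = P₂ + ½ρv₂², so v₂² = v₁² + 2(P₁ − P₂)/ρ.
v₂ = √(3.153² + 2·27.08/0.1739) = √(9.941 + 311.4) = 17.93 m/s.

17.93 m/s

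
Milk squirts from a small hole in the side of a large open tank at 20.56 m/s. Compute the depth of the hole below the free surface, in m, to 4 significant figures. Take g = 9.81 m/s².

For a small hole in a large open tank, ½v² = gh, giving h = v²/(2g).
h = 20.56²/(2·9.81) = 422.7/19.62 = 21.55 m.

h ≈ 21.55 m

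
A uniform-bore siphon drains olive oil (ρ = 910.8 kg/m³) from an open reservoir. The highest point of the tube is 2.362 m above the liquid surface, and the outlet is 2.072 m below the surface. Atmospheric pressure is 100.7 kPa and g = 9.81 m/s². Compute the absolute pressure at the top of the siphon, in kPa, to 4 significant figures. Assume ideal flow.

The outlet speed comes from Torricelli: v = √(2g·2.072) = 6.376 m/s.
Continuity keeps v the same throughout the tube; from surface to crest, P_atm + 0 = P_top + ½ρv² + ρg·h_top.
P_top = 100700 − ½·910.8·6.376² − 910.8·9.81·2.362 = 61080 Pa.

61.08 kPa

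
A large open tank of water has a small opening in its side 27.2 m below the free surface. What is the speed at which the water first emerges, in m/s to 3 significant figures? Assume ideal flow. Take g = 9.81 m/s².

The surface is effectively still and both ends are open, so ½v² = gh and v = √(2·9.81·27.2) = 23.1 m/s.

v ≈ 23.1 m/s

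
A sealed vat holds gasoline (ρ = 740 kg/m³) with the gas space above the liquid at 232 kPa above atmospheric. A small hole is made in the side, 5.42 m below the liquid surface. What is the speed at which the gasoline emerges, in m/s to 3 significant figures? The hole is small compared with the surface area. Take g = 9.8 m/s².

Take point 1 at the surface (v₁ ≈ 0) and point 2 at the hole (at atmospheric pressure). Bernoulli: P₁ + ρg h = P_atm + ½ρv₂².
With P₁ − P_atm = 232000 Pa, v₂ = √(2gh + 2ΔP/ρ) = √(2·9.8·5.42 + 2·232000/740) = 27.1 m/s.

v = 27.1 m/s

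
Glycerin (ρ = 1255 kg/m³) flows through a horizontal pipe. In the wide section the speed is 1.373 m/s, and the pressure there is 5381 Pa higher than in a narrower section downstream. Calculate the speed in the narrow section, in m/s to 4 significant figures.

v₂ = 3.234 m/s

With h₁ = h₂, rearranging Bernoulli gives v₂ = √(v₁² + 2ΔP/ρ).
v₂ = √(1.373² + 2·5381/1255) = √(1.885 + 8.575) = 3.234 m/s.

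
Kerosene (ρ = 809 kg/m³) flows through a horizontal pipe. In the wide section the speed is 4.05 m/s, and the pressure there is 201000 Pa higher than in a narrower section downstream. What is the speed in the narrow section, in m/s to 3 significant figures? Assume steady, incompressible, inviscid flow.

With h₁ = h₂, rearranging Bernoulli gives v₂ = √(v₁² + 2ΔP/ρ).
v₂ = √(4.05² + 2·201000/809) = √(16.4 + 497) = 22.7 m/s.

v₂ ≈ 22.7 m/s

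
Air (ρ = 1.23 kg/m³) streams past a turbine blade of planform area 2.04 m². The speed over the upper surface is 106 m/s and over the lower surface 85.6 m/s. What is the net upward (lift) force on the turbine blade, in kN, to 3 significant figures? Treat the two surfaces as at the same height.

From P + ½ρv² = const at equal height, P_low − P_up = ½ρ(v_up² − v_low²).
ΔP = ½·1.23·(106² − 85.6²) = 2400 Pa.
Lift = ΔP · A = 2400 × 2.04 = 4900 N.

4.90 kN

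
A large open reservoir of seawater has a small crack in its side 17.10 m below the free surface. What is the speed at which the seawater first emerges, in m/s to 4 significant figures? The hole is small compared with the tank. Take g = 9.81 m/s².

v ≈ 18.32 m/s

The surface is effectively still and both ends are open, so ½v² = gh and v = √(2·9.81·17.10) = 18.32 m/s.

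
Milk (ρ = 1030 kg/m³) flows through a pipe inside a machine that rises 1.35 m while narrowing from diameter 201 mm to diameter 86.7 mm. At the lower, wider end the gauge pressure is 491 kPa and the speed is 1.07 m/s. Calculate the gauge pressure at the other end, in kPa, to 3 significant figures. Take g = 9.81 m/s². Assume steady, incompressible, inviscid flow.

Mass conservation (A₁v₁ = A₂v₂) gives v₂ = 1.07 × 317/59.0 = 5.75 m/s.
Applying Bernoulli between the two ends and solving for P₂: P₂ = P₁ + ½ρ(v₁² − v₂²) − ρgΔh.
P₂ = 491000 + ½·1030·(1.07² − 5.75²) − 1030·9.81·(+1.35) = 491000 + (-16400) − (13600) = 461000 Pa.

P₂ = 461 kPa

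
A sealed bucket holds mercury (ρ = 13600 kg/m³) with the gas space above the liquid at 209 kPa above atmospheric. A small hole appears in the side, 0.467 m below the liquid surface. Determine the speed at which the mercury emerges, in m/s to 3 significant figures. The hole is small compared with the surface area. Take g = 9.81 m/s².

Take point 1 at the surface (v₁ ≈ 0) and point 2 at the hole (at atmospheric pressure). Bernoulli: P₁ + ρg h = P_atm + ½ρv₂².
With P₁ − P_atm = 209000 Pa, v₂ = √(2gh + 2ΔP/ρ) = √(2·9.81·0.467 + 2·209000/13600) = 6.32 m/s.

v ≈ 6.32 m/s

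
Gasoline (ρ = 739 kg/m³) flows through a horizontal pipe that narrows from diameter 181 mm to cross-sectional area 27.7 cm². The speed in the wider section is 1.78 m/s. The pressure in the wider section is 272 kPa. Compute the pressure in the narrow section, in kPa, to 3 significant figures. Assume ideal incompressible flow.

172 kPa

The volume flow rate is constant, so v₂ = (A₁/A₂)v₁ = (257/27.7)·1.78 = 16.5 m/s.
Along the horizontal streamline, P + ½ρv² is constant.
P₂ = P₁ − ½ρ(v₂² − v₁²) = 272000 − ½·739·(16.5² − 1.78²) = 272000 − 99800 = 172000 Pa.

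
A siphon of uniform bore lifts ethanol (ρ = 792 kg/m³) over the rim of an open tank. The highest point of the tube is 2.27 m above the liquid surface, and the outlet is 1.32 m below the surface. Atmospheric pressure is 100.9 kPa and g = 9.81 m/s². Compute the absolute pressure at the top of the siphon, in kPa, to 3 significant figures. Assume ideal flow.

The outlet speed comes from Torricelli: v = √(2g·1.32) = 5.09 m/s.
The bore is uniform, so the speed at the crest is the same v. Bernoulli surface→crest: P_atm = P_top + ½ρv² + ρg·h_top.
P_top = 100900 − ½·792·5.09² − 792·9.81·2.27 = 73000 Pa.

P_top ≈ 73.0 kPa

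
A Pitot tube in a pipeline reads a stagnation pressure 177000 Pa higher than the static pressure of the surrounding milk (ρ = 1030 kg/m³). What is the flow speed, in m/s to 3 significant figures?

v ≈ 18.5 m/s

Bernoulli between the free stream and the stagnation point: ½ρv² = P_stag − P_static.
v = √(2ΔP/ρ) = √(2·177000/1030) = 18.5 m/s.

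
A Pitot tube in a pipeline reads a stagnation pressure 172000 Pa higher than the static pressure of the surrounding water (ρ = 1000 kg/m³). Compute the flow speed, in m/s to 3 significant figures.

v ≈ 18.5 m/s

Bernoulli between the free stream and the stagnation point: ½ρv² = P_stag − P_static.
v = √(2ΔP/ρ) = √(2·172000/1000) = 18.5 m/s.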